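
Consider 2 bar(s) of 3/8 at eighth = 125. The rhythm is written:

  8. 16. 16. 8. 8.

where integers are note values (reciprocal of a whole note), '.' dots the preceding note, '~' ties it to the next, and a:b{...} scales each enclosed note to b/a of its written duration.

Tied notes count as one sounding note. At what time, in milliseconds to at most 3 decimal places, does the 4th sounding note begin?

note 4 onset = 3b = 1440.0ms

1. 0.0ms @ 0 + 720.0ms (3/2)
2. 720.0ms @ 3/2 + 360.0ms (3/4)
3. 1080.0ms @ 9/4 + 360.0ms (3/4)
4. 1440.0ms @ 3 + 720.0ms (3/2)
5. 2160.0ms @ 9/2 + 720.0ms (3/2)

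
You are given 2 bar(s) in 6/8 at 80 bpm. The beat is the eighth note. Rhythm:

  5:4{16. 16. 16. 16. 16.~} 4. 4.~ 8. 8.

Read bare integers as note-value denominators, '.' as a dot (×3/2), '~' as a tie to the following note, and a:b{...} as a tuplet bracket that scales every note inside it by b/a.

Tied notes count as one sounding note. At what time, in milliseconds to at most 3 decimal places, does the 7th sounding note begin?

1. 0.0ms @ 0 + 450.0ms (3/5)
2. 450.0ms @ 3/5 + 450.0ms (3/5)
3. 900.0ms @ 6/5 + 450.0ms (3/5)
4. 1350.0ms @ 9/5 + 450.0ms (3/5)
5. 1800.0ms @ 12/5 + 2700.0ms (18/5)
6. 4500.0ms @ 6 + 3375.0ms (9/2)
7. 7875.0ms @ 21/2 + 1125.0ms (3/2)

note 7 onset = 21/2b = 7875.0ms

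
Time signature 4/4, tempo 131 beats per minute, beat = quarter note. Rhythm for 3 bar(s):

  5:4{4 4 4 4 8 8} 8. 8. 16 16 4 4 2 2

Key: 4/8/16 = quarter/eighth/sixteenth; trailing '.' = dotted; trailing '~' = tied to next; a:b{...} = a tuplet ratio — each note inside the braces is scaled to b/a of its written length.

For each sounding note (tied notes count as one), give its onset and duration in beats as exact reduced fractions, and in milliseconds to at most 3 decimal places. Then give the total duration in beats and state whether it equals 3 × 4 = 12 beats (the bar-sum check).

1) 0.0ms=0b +366.412ms=4/5b
2) 366.412ms=4/5b +366.412ms=4/5b
3) 732.824ms=8/5b +366.412ms=4/5b
4) 1099.237ms=12/5b +366.412ms=4/5b
5) 1465.649ms=16/5b +183.206ms=2/5b
6) 1648.855ms=18/5b +183.206ms=2/5b
7) 1832.061ms=4b +343.511ms=3/4b
8) 2175.573ms=19/4b +343.511ms=3/4b
9) 2519.084ms=11/2b +114.504ms=1/4b
10) 2633.588ms=23/4b +114.504ms=1/4b
11) 2748.092ms=6b +458.015ms=1b
12) 3206.107ms=7b +458.015ms=1b
13) 3664.122ms=8b +916.031ms=2b
14) 4580.153ms=10b +916.031ms=2b
Σ=12b of 12 (131bpm 4/4) — PASS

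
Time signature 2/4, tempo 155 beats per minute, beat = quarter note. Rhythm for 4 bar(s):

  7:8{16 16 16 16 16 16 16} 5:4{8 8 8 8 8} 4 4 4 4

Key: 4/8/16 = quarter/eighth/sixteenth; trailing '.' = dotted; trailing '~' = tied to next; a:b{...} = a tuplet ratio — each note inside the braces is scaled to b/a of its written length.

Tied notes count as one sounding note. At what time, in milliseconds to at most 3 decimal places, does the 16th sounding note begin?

note 16 onset = 7b = 2709.677ms

1. 0.0ms @ 0 + 110.599ms (2/7)
2. 110.599ms @ 2/7 + 110.599ms (2/7)
3. 221.198ms @ 4/7 + 110.599ms (2/7)
4. 331.797ms @ 6/7 + 110.599ms (2/7)
5. 442.396ms @ 8/7 + 110.599ms (2/7)
6. 552.995ms @ 10/7 + 110.599ms (2/7)
7. 663.594ms @ 12/7 + 110.599ms (2/7)
8. 774.194ms @ 2 + 154.839ms (2/5)
9. 929.032ms @ 12/5 + 154.839ms (2/5)
10. 1083.871ms @ 14/5 + 154.839ms (2/5)
11. 1238.71ms @ 16/5 + 154.839ms (2/5)
12. 1393.548ms @ 18/5 + 154.839ms (2/5)
13. 1548.387ms @ 4 + 387.097ms (1)
14. 1935.484ms @ 5 + 387.097ms (1)
15. 2322.581ms @ 6 + 387.097ms (1)
16. 2709.677ms @ 7 + 387.097ms (1)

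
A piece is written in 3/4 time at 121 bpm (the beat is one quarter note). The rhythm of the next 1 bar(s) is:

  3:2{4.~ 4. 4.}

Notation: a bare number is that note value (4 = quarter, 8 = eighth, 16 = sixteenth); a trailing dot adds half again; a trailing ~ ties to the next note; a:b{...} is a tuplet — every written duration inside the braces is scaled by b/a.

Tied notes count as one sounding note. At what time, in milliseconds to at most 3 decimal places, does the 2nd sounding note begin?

1. 0.0ms @ 0 + 991.736ms (2)
2. 991.736ms @ 2 + 495.868ms (1)

note 2 onset = 2b = 991.736ms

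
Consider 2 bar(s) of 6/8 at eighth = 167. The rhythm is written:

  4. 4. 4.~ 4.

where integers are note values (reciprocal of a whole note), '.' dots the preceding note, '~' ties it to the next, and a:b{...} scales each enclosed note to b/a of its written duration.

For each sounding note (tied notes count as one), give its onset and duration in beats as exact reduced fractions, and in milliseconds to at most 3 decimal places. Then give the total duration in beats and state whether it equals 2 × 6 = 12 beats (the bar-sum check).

1) 0.0ms=0b +1077.844ms=3b
2) 1077.844ms=3b +1077.844ms=3b
3) 2155.689ms=6b +2155.689ms=6b
Σ=12b of 12 (167bpm 6/8) — PASS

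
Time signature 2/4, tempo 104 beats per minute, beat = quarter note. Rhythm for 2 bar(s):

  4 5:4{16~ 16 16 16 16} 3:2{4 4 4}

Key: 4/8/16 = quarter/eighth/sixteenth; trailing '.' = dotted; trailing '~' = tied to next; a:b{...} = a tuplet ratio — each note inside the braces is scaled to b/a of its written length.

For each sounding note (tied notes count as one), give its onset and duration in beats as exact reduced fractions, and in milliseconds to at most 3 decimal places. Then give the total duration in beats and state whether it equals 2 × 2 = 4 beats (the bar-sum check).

1) 0.0ms=0b +576.923ms=1b
2) 576.923ms=1b +230.769ms=2/5b
3) 807.692ms=7/5b +115.385ms=1/5b
4) 923.077ms=8/5b +115.385ms=1/5b
5) 1038.462ms=9/5b +115.385ms=1/5b
6) 1153.846ms=2b +384.615ms=2/3b
7) 1538.462ms=8/3b +384.615ms=2/3b
8) 1923.077ms=10/3b +384.615ms=2/3b
Σ=4b of 4 (104bpm 2/4) — PASS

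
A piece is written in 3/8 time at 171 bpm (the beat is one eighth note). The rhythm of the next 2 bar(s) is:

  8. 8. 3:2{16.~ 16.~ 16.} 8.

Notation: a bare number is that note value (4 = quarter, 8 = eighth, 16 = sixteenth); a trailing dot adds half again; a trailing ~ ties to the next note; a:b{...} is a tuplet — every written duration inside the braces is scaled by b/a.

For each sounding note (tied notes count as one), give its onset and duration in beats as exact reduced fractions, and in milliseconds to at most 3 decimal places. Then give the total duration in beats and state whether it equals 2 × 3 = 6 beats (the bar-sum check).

1) 0.0ms=0b +526.316ms=3/2b
2) 526.316ms=3/2b +526.316ms=3/2b
3) 1052.632ms=3b +526.316ms=3/2b
4) 1578.947ms=9/2b +526.316ms=3/2b
Σ=6b of 6 (171bpm 3/8) — PASS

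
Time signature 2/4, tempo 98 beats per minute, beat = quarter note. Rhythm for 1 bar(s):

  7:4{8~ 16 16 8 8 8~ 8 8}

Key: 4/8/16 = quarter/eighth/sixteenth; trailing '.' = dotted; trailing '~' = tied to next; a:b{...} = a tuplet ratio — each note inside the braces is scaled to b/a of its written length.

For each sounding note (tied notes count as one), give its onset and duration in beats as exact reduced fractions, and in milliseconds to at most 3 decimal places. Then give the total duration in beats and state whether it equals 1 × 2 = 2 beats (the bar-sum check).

1) 0.0ms=0b +262.391ms=3/7b
2) 262.391ms=3/7b +87.464ms=1/7b
3) 349.854ms=4/7b +174.927ms=2/7b
4) 524.781ms=6/7b +174.927ms=2/7b
5) 699.708ms=8/7b +349.854ms=4/7b
6) 1049.563ms=12/7b +174.927ms=2/7b
Σ=2b of 2 (98bpm 2/4) — PASS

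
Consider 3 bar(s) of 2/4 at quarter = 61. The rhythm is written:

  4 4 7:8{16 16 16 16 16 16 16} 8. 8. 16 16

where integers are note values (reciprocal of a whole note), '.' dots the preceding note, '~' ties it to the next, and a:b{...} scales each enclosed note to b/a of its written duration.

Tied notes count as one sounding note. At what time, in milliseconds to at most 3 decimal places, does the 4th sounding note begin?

1. 0.0ms @ 0 + 983.607ms (1)
2. 983.607ms @ 1 + 983.607ms (1)
3. 1967.213ms @ 2 + 281.03ms (2/7)
4. 2248.244ms @ 16/7 + 281.03ms (2/7)
5. 2529.274ms @ 18/7 + 281.03ms (2/7)
6. 2810.304ms @ 20/7 + 281.03ms (2/7)
7. 3091.335ms @ 22/7 + 281.03ms (2/7)
8. 3372.365ms @ 24/7 + 281.03ms (2/7)
9. 3653.396ms @ 26/7 + 281.03ms (2/7)
10. 3934.426ms @ 4 + 737.705ms (3/4)
11. 4672.131ms @ 19/4 + 737.705ms (3/4)
12. 5409.836ms @ 11/2 + 245.902ms (1/4)
13. 5655.738ms @ 23/4 + 245.902ms (1/4)

note 4 onset = 16/7b = 2248.244ms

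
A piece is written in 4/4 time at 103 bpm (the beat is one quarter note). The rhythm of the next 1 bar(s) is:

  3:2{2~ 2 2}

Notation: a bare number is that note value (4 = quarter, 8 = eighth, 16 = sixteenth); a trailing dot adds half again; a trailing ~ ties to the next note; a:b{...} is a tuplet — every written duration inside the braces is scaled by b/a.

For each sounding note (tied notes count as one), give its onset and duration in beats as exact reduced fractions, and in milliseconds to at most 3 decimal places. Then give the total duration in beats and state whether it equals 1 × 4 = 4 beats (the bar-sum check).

1) 0.0ms=0b +1553.398ms=8/3b
2) 1553.398ms=8/3b +776.699ms=4/3b
Σ=4b of 4 (103bpm 4/4) — PASS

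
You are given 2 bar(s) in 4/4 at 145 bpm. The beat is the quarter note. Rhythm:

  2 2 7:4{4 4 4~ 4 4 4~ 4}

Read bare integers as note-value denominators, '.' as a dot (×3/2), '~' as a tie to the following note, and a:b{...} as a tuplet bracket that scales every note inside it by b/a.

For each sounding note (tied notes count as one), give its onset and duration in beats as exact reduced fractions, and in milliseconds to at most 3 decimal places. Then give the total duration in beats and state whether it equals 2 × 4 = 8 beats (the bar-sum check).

1) 0.0ms=0b +827.586ms=2b
2) 827.586ms=2b +827.586ms=2b
3) 1655.172ms=4b +236.453ms=4/7b
4) 1891.626ms=32/7b +236.453ms=4/7b
5) 2128.079ms=36/7b +472.906ms=8/7b
6) 2600.985ms=44/7b +236.453ms=4/7b
7) 2837.438ms=48/7b +472.906ms=8/7b
Σ=8b of 8 (145bpm 4/4) — PASS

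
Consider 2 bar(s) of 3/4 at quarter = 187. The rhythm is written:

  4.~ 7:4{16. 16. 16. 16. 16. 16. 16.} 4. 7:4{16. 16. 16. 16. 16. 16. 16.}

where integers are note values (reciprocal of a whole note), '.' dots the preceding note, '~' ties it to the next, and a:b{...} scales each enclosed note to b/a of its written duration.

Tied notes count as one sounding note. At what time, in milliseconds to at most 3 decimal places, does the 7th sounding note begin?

1. 0.0ms @ 0 + 550.038ms (12/7)
2. 550.038ms @ 12/7 + 68.755ms (3/14)
3. 618.793ms @ 27/14 + 68.755ms (3/14)
4. 687.548ms @ 15/7 + 68.755ms (3/14)
5. 756.303ms @ 33/14 + 68.755ms (3/14)
6. 825.057ms @ 18/7 + 68.755ms (3/14)
7. 893.812ms @ 39/14 + 68.755ms (3/14)
8. 962.567ms @ 3 + 481.283ms (3/2)
9. 1443.85ms @ 9/2 + 68.755ms (3/14)
10. 1512.605ms @ 33/7 + 68.755ms (3/14)
11. 1581.36ms @ 69/14 + 68.755ms (3/14)
12. 1650.115ms @ 36/7 + 68.755ms (3/14)
13. 1718.869ms @ 75/14 + 68.755ms (3/14)
14. 1787.624ms @ 39/7 + 68.755ms (3/14)
15. 1856.379ms @ 81/14 + 68.755ms (3/14)

note 7 onset = 39/14b = 893.812ms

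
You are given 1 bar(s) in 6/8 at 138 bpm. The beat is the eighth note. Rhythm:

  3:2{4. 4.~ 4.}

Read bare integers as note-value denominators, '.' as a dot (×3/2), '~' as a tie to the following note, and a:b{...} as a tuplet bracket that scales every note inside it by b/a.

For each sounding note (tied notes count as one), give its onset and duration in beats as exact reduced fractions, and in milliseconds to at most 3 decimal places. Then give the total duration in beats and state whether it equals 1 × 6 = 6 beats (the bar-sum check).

1) 0.0ms=0b +869.565ms=2b
2) 869.565ms=2b +1739.13ms=4b
Σ=6b of 6 (138bpm 6/8) — PASS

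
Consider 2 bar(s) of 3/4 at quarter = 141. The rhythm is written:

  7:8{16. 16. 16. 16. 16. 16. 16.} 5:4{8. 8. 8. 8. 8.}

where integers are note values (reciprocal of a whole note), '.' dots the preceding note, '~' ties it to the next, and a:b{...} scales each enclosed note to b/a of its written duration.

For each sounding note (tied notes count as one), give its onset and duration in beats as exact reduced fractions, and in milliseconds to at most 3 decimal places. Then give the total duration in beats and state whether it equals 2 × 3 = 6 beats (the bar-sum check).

1) 0.0ms=0b +182.371ms=3/7b
2) 182.371ms=3/7b +182.371ms=3/7b
3) 364.742ms=6/7b +182.371ms=3/7b
4) 547.112ms=9/7b +182.371ms=3/7b
5) 729.483ms=12/7b +182.371ms=3/7b
6) 911.854ms=15/7b +182.371ms=3/7b
7) 1094.225ms=18/7b +182.371ms=3/7b
8) 1276.596ms=3b +255.319ms=3/5b
9) 1531.915ms=18/5b +255.319ms=3/5b
10) 1787.234ms=21/5b +255.319ms=3/5b
11) 2042.553ms=24/5b +255.319ms=3/5b
12) 2297.872ms=27/5b +255.319ms=3/5b
Σ=6b of 6 (141bpm 3/4) — PASS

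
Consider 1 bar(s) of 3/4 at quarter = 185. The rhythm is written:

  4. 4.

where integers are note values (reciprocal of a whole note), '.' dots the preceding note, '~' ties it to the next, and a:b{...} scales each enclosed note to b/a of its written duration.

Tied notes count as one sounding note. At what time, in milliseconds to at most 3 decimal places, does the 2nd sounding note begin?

note 2 onset = 3/2b = 486.486ms

1. 0.0ms @ 0 + 486.486ms (3/2)
2. 486.486ms @ 3/2 + 486.486ms (3/2)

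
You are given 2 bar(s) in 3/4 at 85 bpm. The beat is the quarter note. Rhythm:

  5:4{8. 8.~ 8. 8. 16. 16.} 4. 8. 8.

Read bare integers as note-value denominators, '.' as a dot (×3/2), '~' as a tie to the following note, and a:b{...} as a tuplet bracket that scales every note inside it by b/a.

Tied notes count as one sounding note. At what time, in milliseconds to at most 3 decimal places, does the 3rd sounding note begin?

note 3 onset = 9/5b = 1270.588ms

1. 0.0ms @ 0 + 423.529ms (3/5)
2. 423.529ms @ 3/5 + 847.059ms (6/5)
3. 1270.588ms @ 9/5 + 423.529ms (3/5)
4. 1694.118ms @ 12/5 + 211.765ms (3/10)
5. 1905.882ms @ 27/10 + 211.765ms (3/10)
6. 2117.647ms @ 3 + 1058.824ms (3/2)
7. 3176.471ms @ 9/2 + 529.412ms (3/4)
8. 3705.882ms @ 21/4 + 529.412ms (3/4)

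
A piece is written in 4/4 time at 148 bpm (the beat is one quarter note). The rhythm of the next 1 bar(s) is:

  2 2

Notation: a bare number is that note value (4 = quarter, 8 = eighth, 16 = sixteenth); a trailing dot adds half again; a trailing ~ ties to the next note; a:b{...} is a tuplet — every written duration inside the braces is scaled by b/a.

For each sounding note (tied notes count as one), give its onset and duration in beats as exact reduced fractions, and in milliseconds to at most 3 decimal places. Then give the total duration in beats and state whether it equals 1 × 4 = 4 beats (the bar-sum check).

1) 0.0ms=0b +810.811ms=2b
2) 810.811ms=2b +810.811ms=2b
Σ=4b of 4 (148bpm 4/4) — PASS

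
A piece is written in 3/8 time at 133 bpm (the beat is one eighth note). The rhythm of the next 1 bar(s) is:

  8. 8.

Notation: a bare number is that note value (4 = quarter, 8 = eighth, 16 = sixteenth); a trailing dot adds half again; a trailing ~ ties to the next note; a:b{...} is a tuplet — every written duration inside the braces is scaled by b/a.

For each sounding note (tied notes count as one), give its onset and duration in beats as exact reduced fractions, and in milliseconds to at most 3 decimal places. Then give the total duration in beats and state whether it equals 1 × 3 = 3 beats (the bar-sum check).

1) 0.0ms=0b +676.692ms=3/2b
2) 676.692ms=3/2b +676.692ms=3/2b
Σ=3b of 3 (133bpm 3/8) — PASS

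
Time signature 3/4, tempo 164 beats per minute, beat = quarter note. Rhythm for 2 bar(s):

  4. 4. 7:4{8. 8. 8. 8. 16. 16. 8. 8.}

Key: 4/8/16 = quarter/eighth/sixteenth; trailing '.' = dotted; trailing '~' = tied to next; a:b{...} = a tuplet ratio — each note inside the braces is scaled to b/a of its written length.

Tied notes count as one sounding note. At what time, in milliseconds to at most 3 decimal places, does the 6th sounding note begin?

note 6 onset = 30/7b = 1567.944ms

1. 0.0ms @ 0 + 548.78ms (3/2)
2. 548.78ms @ 3/2 + 548.78ms (3/2)
3. 1097.561ms @ 3 + 156.794ms (3/7)
4. 1254.355ms @ 24/7 + 156.794ms (3/7)
5. 1411.15ms @ 27/7 + 156.794ms (3/7)
6. 1567.944ms @ 30/7 + 156.794ms (3/7)
7. 1724.739ms @ 33/7 + 78.397ms (3/14)
8. 1803.136ms @ 69/14 + 78.397ms (3/14)
9. 1881.533ms @ 36/7 + 156.794ms (3/7)
10. 2038.328ms @ 39/7 + 156.794ms (3/7)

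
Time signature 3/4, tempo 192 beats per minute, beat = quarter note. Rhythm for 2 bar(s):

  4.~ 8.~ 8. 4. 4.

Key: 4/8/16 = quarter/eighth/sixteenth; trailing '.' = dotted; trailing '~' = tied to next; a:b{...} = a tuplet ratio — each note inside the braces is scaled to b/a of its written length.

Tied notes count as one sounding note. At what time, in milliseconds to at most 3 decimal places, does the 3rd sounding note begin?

1. 0.0ms @ 0 + 937.5ms (3)
2. 937.5ms @ 3 + 468.75ms (3/2)
3. 1406.25ms @ 9/2 + 468.75ms (3/2)

note 3 onset = 9/2b = 1406.25ms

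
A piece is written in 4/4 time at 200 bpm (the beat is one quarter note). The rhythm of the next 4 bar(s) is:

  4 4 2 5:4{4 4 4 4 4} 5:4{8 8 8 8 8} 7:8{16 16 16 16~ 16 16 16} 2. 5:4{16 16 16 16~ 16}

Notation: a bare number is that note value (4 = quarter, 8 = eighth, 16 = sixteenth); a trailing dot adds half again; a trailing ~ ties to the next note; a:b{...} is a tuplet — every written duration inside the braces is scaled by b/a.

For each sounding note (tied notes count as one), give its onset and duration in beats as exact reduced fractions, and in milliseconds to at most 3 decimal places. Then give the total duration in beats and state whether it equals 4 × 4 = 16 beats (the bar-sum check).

1) 0.0ms=0b +300.0ms=1b
2) 300.0ms=1b +300.0ms=1b
3) 600.0ms=2b +600.0ms=2b
4) 1200.0ms=4b +240.0ms=4/5b
5) 1440.0ms=24/5b +240.0ms=4/5b
6) 1680.0ms=28/5b +240.0ms=4/5b
7) 1920.0ms=32/5b +240.0ms=4/5b
8) 2160.0ms=36/5b +240.0ms=4/5b
9) 2400.0ms=8b +120.0ms=2/5b
10) 2520.0ms=42/5b +120.0ms=2/5b
11) 2640.0ms=44/5b +120.0ms=2/5b
12) 2760.0ms=46/5b +120.0ms=2/5b
13) 2880.0ms=48/5b +120.0ms=2/5b
14) 3000.0ms=10b +85.714ms=2/7b
15) 3085.714ms=72/7b +85.714ms=2/7b
16) 3171.429ms=74/7b +85.714ms=2/7b
17) 3257.143ms=76/7b +171.429ms=4/7b
18) 3428.571ms=80/7b +85.714ms=2/7b
19) 3514.286ms=82/7b +85.714ms=2/7b
20) 3600.0ms=12b +900.0ms=3b
21) 4500.0ms=15b +60.0ms=1/5b
22) 4560.0ms=76/5b +60.0ms=1/5b
23) 4620.0ms=77/5b +60.0ms=1/5b
24) 4680.0ms=78/5b +120.0ms=2/5b
Σ=16b of 16 (200bpm 4/4) — PASS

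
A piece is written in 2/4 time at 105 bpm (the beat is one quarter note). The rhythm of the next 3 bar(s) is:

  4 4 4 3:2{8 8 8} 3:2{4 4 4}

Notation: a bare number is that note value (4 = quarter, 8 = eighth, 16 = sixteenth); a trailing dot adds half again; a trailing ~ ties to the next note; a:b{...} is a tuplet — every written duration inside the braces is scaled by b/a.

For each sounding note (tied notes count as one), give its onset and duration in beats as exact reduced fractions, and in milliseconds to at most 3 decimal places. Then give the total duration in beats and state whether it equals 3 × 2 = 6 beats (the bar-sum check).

1) 0.0ms=0b +571.429ms=1b
2) 571.429ms=1b +571.429ms=1b
3) 1142.857ms=2b +571.429ms=1b
4) 1714.286ms=3b +190.476ms=1/3b
5) 1904.762ms=10/3b +190.476ms=1/3b
6) 2095.238ms=11/3b +190.476ms=1/3b
7) 2285.714ms=4b +380.952ms=2/3b
8) 2666.667ms=14/3b +380.952ms=2/3b
9) 3047.619ms=16/3b +380.952ms=2/3b
Σ=6b of 6 (105bpm 2/4) — PASS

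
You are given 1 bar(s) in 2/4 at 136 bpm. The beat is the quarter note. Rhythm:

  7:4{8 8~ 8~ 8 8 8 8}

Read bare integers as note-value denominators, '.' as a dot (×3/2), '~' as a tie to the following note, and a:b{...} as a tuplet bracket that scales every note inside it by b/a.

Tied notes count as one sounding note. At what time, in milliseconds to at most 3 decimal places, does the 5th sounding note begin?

note 5 onset = 12/7b = 756.303ms

1. 0.0ms @ 0 + 126.05ms (2/7)
2. 126.05ms @ 2/7 + 378.151ms (6/7)
3. 504.202ms @ 8/7 + 126.05ms (2/7)
4. 630.252ms @ 10/7 + 126.05ms (2/7)
5. 756.303ms @ 12/7 + 126.05ms (2/7)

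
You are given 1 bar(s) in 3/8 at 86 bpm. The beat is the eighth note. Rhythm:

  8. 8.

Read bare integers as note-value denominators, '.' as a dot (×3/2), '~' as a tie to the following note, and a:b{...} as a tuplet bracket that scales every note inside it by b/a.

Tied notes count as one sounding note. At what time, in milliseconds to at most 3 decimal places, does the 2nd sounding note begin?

note 2 onset = 3/2b = 1046.512ms

1. 0.0ms @ 0 + 1046.512ms (3/2)
2. 1046.512ms @ 3/2 + 1046.512ms (3/2)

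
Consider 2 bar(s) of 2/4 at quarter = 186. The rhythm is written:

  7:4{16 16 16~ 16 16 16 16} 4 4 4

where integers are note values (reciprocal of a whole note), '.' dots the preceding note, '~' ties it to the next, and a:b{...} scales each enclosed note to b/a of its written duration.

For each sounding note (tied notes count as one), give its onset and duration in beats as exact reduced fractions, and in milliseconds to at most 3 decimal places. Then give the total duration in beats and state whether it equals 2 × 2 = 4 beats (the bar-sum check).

1) 0.0ms=0b +46.083ms=1/7b
2) 46.083ms=1/7b +46.083ms=1/7b
3) 92.166ms=2/7b +92.166ms=2/7b
4) 184.332ms=4/7b +46.083ms=1/7b
5) 230.415ms=5/7b +46.083ms=1/7b
6) 276.498ms=6/7b +46.083ms=1/7b
7) 322.581ms=1b +322.581ms=1b
8) 645.161ms=2b +322.581ms=1b
9) 967.742ms=3b +322.581ms=1b
Σ=4b of 4 (186bpm 2/4) — PASS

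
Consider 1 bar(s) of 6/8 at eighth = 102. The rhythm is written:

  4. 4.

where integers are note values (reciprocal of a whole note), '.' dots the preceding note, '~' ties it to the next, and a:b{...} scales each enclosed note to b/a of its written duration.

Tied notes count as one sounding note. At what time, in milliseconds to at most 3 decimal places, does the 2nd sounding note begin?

1. 0.0ms @ 0 + 1764.706ms (3)
2. 1764.706ms @ 3 + 1764.706ms (3)

note 2 onset = 3b = 1764.706ms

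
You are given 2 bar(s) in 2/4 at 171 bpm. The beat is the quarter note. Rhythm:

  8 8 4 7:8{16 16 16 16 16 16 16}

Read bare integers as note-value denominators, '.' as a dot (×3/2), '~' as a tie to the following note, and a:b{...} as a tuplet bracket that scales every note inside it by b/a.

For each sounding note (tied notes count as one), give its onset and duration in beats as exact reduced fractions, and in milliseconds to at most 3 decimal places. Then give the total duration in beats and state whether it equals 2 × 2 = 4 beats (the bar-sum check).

1) 0.0ms=0b +175.439ms=1/2b
2) 175.439ms=1/2b +175.439ms=1/2b
3) 350.877ms=1b +350.877ms=1b
4) 701.754ms=2b +100.251ms=2/7b
5) 802.005ms=16/7b +100.251ms=2/7b
6) 902.256ms=18/7b +100.251ms=2/7b
7) 1002.506ms=20/7b +100.251ms=2/7b
8) 1102.757ms=22/7b +100.251ms=2/7b
9) 1203.008ms=24/7b +100.251ms=2/7b
10) 1303.258ms=26/7b +100.251ms=2/7b
Σ=4b of 4 (171bpm 2/4) — PASS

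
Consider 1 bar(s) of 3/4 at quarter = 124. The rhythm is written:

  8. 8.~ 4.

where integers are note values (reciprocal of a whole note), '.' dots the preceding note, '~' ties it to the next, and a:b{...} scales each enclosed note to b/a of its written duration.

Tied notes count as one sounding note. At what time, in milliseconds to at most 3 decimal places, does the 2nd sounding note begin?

1. 0.0ms @ 0 + 362.903ms (3/4)
2. 362.903ms @ 3/4 + 1088.71ms (9/4)

note 2 onset = 3/4b = 362.903ms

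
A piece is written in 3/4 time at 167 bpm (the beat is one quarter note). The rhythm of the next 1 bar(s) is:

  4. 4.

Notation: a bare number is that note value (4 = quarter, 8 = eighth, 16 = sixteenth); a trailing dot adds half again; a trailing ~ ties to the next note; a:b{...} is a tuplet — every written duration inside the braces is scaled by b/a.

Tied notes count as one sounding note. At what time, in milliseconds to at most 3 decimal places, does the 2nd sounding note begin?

1. 0.0ms @ 0 + 538.922ms (3/2)
2. 538.922ms @ 3/2 + 538.922ms (3/2)

note 2 onset = 3/2b = 538.922ms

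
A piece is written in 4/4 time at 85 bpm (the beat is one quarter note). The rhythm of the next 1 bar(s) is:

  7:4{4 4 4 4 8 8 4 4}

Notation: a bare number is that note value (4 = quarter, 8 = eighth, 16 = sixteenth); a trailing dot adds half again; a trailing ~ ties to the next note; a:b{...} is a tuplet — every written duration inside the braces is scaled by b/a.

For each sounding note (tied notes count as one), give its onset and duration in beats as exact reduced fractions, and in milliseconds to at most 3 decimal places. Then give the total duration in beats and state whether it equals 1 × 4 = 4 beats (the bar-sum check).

1) 0.0ms=0b +403.361ms=4/7b
2) 403.361ms=4/7b +403.361ms=4/7b
3) 806.723ms=8/7b +403.361ms=4/7b
4) 1210.084ms=12/7b +403.361ms=4/7b
5) 1613.445ms=16/7b +201.681ms=2/7b
6) 1815.126ms=18/7b +201.681ms=2/7b
7) 2016.807ms=20/7b +403.361ms=4/7b
8) 2420.168ms=24/7b +403.361ms=4/7b
Σ=4b of 4 (85bpm 4/4) — PASS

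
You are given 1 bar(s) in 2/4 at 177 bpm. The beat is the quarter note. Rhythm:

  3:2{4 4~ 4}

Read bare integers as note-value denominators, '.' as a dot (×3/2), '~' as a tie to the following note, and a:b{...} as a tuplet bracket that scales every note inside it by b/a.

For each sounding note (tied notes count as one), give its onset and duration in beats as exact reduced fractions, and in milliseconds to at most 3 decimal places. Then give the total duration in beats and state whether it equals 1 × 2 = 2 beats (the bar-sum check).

1) 0.0ms=0b +225.989ms=2/3b
2) 225.989ms=2/3b +451.977ms=4/3b
Σ=2b of 2 (177bpm 2/4) — PASS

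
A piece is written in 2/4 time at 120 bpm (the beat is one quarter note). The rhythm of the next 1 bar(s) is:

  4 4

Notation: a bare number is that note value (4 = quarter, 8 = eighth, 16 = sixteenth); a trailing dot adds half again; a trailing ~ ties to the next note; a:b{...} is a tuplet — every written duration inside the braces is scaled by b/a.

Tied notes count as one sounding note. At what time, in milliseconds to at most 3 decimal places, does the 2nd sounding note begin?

1. 0.0ms @ 0 + 500.0ms (1)
2. 500.0ms @ 1 + 500.0ms (1)

note 2 onset = 1b = 500.0ms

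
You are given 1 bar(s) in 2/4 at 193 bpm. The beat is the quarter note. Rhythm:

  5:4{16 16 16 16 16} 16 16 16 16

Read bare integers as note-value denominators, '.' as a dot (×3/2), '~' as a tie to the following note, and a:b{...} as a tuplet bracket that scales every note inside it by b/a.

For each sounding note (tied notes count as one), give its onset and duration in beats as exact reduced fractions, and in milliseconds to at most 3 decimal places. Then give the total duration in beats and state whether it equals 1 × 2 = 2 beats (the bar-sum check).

1) 0.0ms=0b +62.176ms=1/5b
2) 62.176ms=1/5b +62.176ms=1/5b
3) 124.352ms=2/5b +62.176ms=1/5b
4) 186.528ms=3/5b +62.176ms=1/5b
5) 248.705ms=4/5b +62.176ms=1/5b
6) 310.881ms=1b +77.72ms=1/4b
7) 388.601ms=5/4b +77.72ms=1/4b
8) 466.321ms=3/2b +77.72ms=1/4b
9) 544.041ms=7/4b +77.72ms=1/4b
Σ=2b of 2 (193bpm 2/4) — PASS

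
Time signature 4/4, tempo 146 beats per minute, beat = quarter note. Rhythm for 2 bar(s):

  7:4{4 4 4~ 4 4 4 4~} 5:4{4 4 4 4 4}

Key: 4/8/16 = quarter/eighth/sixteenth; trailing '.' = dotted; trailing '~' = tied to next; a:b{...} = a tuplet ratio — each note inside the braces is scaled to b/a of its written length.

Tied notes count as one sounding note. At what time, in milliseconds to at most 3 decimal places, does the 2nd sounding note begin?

note 2 onset = 4/7b = 234.834ms

1. 0.0ms @ 0 + 234.834ms (4/7)
2. 234.834ms @ 4/7 + 234.834ms (4/7)
3. 469.667ms @ 8/7 + 469.667ms (8/7)
4. 939.335ms @ 16/7 + 234.834ms (4/7)
5. 1174.168ms @ 20/7 + 234.834ms (4/7)
6. 1409.002ms @ 24/7 + 563.601ms (48/35)
7. 1972.603ms @ 24/5 + 328.767ms (4/5)
8. 2301.37ms @ 28/5 + 328.767ms (4/5)
9. 2630.137ms @ 32/5 + 328.767ms (4/5)
10. 2958.904ms @ 36/5 + 328.767ms (4/5)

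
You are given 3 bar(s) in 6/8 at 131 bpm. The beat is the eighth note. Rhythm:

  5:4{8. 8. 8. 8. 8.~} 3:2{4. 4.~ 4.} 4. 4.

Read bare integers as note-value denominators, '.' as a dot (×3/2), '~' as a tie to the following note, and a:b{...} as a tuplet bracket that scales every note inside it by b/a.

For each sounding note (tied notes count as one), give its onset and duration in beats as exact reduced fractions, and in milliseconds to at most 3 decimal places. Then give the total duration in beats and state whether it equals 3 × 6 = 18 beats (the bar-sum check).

1) 0.0ms=0b +549.618ms=6/5b
2) 549.618ms=6/5b +549.618ms=6/5b
3) 1099.237ms=12/5b +549.618ms=6/5b
4) 1648.855ms=18/5b +549.618ms=6/5b
5) 2198.473ms=24/5b +1465.649ms=16/5b
6) 3664.122ms=8b +1832.061ms=4b
7) 5496.183ms=12b +1374.046ms=3b
8) 6870.229ms=15b +1374.046ms=3b
Σ=18b of 18 (131bpm 6/8) — PASS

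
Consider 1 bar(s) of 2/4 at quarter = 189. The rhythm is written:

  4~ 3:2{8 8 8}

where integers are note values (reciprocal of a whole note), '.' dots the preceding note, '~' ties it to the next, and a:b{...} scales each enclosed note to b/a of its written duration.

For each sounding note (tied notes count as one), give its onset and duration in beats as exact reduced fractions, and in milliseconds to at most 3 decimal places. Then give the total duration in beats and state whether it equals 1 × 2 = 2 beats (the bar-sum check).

1) 0.0ms=0b +423.28ms=4/3b
2) 423.28ms=4/3b +105.82ms=1/3b
3) 529.101ms=5/3b +105.82ms=1/3b
Σ=2b of 2 (189bpm 2/4) — PASS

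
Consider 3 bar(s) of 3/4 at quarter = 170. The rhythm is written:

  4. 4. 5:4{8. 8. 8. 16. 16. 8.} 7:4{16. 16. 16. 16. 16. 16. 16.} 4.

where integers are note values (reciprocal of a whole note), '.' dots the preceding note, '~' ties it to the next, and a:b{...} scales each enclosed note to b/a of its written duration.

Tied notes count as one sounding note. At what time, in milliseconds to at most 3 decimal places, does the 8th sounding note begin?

note 8 onset = 27/5b = 1905.882ms

1. 0.0ms @ 0 + 529.412ms (3/2)
2. 529.412ms @ 3/2 + 529.412ms (3/2)
3. 1058.824ms @ 3 + 211.765ms (3/5)
4. 1270.588ms @ 18/5 + 211.765ms (3/5)
5. 1482.353ms @ 21/5 + 211.765ms (3/5)
6. 1694.118ms @ 24/5 + 105.882ms (3/10)
7. 1800.0ms @ 51/10 + 105.882ms (3/10)
8. 1905.882ms @ 27/5 + 211.765ms (3/5)
9. 2117.647ms @ 6 + 75.63ms (3/14)
10. 2193.277ms @ 87/14 + 75.63ms (3/14)
11. 2268.908ms @ 45/7 + 75.63ms (3/14)
12. 2344.538ms @ 93/14 + 75.63ms (3/14)
13. 2420.168ms @ 48/7 + 75.63ms (3/14)
14. 2495.798ms @ 99/14 + 75.63ms (3/14)
15. 2571.429ms @ 51/7 + 75.63ms (3/14)
16. 2647.059ms @ 15/2 + 529.412ms (3/2)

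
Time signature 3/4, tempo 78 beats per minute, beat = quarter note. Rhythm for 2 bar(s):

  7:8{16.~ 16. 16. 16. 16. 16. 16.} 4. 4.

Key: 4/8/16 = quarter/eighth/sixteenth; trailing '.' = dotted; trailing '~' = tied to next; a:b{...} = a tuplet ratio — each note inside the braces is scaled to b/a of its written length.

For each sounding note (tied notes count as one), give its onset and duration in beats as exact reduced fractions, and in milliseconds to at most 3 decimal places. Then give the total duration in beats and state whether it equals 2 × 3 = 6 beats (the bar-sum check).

1) 0.0ms=0b +659.341ms=6/7b
2) 659.341ms=6/7b +329.67ms=3/7b
3) 989.011ms=9/7b +329.67ms=3/7b
4) 1318.681ms=12/7b +329.67ms=3/7b
5) 1648.352ms=15/7b +329.67ms=3/7b
6) 1978.022ms=18/7b +329.67ms=3/7b
7) 2307.692ms=3b +1153.846ms=3/2b
8) 3461.538ms=9/2b +1153.846ms=3/2b
Σ=6b of 6 (78bpm 3/4) — PASS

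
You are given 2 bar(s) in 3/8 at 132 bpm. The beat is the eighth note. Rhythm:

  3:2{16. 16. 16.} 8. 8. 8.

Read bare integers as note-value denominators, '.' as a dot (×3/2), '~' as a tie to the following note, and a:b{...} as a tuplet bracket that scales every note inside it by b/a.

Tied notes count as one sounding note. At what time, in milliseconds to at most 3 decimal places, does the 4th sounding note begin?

note 4 onset = 3/2b = 681.818ms

1. 0.0ms @ 0 + 227.273ms (1/2)
2. 227.273ms @ 1/2 + 227.273ms (1/2)
3. 454.545ms @ 1 + 227.273ms (1/2)
4. 681.818ms @ 3/2 + 681.818ms (3/2)
5. 1363.636ms @ 3 + 681.818ms (3/2)
6. 2045.455ms @ 9/2 + 681.818ms (3/2)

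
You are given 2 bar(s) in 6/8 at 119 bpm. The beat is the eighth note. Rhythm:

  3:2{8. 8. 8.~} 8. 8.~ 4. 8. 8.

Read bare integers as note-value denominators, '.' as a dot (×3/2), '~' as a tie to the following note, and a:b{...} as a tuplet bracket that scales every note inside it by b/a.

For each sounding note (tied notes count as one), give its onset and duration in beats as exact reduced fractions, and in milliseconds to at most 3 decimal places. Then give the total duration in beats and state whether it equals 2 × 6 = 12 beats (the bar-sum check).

1) 0.0ms=0b +504.202ms=1b
2) 504.202ms=1b +504.202ms=1b
3) 1008.403ms=2b +1260.504ms=5/2b
4) 2268.908ms=9/2b +2268.908ms=9/2b
5) 4537.815ms=9b +756.303ms=3/2b
6) 5294.118ms=21/2b +756.303ms=3/2b
Σ=12b of 12 (119bpm 6/8) — PASS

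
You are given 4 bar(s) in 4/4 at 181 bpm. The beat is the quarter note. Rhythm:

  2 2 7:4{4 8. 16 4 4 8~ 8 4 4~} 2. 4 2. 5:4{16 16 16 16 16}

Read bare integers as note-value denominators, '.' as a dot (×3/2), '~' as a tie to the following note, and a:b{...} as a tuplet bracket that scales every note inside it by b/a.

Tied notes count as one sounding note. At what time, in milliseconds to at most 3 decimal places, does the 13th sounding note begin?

1. 0.0ms @ 0 + 662.983ms (2)
2. 662.983ms @ 2 + 662.983ms (2)
3. 1325.967ms @ 4 + 189.424ms (4/7)
4. 1515.391ms @ 32/7 + 142.068ms (3/7)
5. 1657.459ms @ 5 + 47.356ms (1/7)
6. 1704.815ms @ 36/7 + 189.424ms (4/7)
7. 1894.238ms @ 40/7 + 189.424ms (4/7)
8. 2083.662ms @ 44/7 + 189.424ms (4/7)
9. 2273.086ms @ 48/7 + 189.424ms (4/7)
10. 2462.51ms @ 52/7 + 1183.899ms (25/7)
11. 3646.409ms @ 11 + 331.492ms (1)
12. 3977.901ms @ 12 + 994.475ms (3)
13. 4972.376ms @ 15 + 66.298ms (1/5)
14. 5038.674ms @ 76/5 + 66.298ms (1/5)
15. 5104.972ms @ 77/5 + 66.298ms (1/5)
16. 5171.271ms @ 78/5 + 66.298ms (1/5)
17. 5237.569ms @ 79/5 + 66.298ms (1/5)

note 13 onset = 15b = 4972.376ms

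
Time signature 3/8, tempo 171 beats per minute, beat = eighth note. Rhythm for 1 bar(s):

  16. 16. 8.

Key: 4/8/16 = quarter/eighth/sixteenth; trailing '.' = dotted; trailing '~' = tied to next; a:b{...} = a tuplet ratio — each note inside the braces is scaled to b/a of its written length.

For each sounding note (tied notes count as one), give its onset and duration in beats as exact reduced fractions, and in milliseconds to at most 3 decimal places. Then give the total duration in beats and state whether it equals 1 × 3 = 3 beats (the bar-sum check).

1) 0.0ms=0b +263.158ms=3/4b
2) 263.158ms=3/4b +263.158ms=3/4b
3) 526.316ms=3/2b +526.316ms=3/2b
Σ=3b of 3 (171bpm 3/8) — PASS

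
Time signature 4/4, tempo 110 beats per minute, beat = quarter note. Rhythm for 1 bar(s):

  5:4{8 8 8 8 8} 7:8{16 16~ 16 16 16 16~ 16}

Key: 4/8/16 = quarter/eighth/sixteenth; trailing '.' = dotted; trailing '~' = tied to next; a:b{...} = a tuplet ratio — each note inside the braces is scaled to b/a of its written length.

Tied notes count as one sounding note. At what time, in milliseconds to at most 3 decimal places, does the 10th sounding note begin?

note 10 onset = 24/7b = 1870.13ms

1. 0.0ms @ 0 + 218.182ms (2/5)
2. 218.182ms @ 2/5 + 218.182ms (2/5)
3. 436.364ms @ 4/5 + 218.182ms (2/5)
4. 654.545ms @ 6/5 + 218.182ms (2/5)
5. 872.727ms @ 8/5 + 218.182ms (2/5)
6. 1090.909ms @ 2 + 155.844ms (2/7)
7. 1246.753ms @ 16/7 + 311.688ms (4/7)
8. 1558.442ms @ 20/7 + 155.844ms (2/7)
9. 1714.286ms @ 22/7 + 155.844ms (2/7)
10. 1870.13ms @ 24/7 + 311.688ms (4/7)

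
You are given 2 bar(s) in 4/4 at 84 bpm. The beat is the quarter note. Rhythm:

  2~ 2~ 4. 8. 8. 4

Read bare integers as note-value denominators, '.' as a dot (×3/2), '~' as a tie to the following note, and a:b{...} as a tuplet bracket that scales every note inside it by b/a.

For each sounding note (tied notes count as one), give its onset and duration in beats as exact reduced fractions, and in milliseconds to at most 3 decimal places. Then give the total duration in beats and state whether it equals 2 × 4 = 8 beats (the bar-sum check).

1) 0.0ms=0b +3928.571ms=11/2b
2) 3928.571ms=11/2b +535.714ms=3/4b
3) 4464.286ms=25/4b +535.714ms=3/4b
4) 5000.0ms=7b +714.286ms=1b
Σ=8b of 8 (84bpm 4/4) — PASS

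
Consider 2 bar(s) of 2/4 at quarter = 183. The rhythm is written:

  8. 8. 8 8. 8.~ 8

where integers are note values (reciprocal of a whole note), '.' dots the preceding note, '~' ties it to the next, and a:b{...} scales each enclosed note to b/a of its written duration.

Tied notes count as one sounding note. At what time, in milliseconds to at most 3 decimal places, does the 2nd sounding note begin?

1. 0.0ms @ 0 + 245.902ms (3/4)
2. 245.902ms @ 3/4 + 245.902ms (3/4)
3. 491.803ms @ 3/2 + 163.934ms (1/2)
4. 655.738ms @ 2 + 245.902ms (3/4)
5. 901.639ms @ 11/4 + 409.836ms (5/4)

note 2 onset = 3/4b = 245.902ms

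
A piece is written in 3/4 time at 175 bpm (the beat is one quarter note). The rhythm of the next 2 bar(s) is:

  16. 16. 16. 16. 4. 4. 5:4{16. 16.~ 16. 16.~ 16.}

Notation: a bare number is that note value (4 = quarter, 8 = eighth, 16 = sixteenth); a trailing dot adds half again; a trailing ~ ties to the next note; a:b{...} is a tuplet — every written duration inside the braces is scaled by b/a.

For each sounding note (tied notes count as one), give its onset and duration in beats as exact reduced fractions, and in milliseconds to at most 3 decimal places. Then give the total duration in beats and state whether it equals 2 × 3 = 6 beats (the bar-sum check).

1) 0.0ms=0b +128.571ms=3/8b
2) 128.571ms=3/8b +128.571ms=3/8b
3) 257.143ms=3/4b +128.571ms=3/8b
4) 385.714ms=9/8b +128.571ms=3/8b
5) 514.286ms=3/2b +514.286ms=3/2b
6) 1028.571ms=3b +514.286ms=3/2b
7) 1542.857ms=9/2b +102.857ms=3/10b
8) 1645.714ms=24/5b +205.714ms=3/5b
9) 1851.429ms=27/5b +205.714ms=3/5b
Σ=6b of 6 (175bpm 3/4) — PASS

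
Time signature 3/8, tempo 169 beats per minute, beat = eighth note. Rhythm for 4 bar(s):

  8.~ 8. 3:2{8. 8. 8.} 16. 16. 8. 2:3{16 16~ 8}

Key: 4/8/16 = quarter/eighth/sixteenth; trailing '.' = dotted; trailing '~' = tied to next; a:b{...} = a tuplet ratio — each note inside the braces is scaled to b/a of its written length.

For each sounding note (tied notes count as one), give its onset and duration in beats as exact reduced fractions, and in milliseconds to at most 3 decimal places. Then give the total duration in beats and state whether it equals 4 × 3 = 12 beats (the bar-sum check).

1) 0.0ms=0b +1065.089ms=3b
2) 1065.089ms=3b +355.03ms=1b
3) 1420.118ms=4b +355.03ms=1b
4) 1775.148ms=5b +355.03ms=1b
5) 2130.178ms=6b +266.272ms=3/4b
6) 2396.45ms=27/4b +266.272ms=3/4b
7) 2662.722ms=15/2b +532.544ms=3/2b
8) 3195.266ms=9b +266.272ms=3/4b
9) 3461.538ms=39/4b +798.817ms=9/4b
Σ=12b of 12 (169bpm 3/8) — PASS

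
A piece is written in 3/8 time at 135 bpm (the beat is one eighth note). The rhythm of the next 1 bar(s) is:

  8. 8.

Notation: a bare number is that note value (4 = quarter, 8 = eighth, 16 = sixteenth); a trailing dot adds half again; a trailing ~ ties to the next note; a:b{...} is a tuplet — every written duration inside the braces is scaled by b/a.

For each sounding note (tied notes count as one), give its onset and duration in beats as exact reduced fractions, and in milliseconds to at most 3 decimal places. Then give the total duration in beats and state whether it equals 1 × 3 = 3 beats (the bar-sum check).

1) 0.0ms=0b +666.667ms=3/2b
2) 666.667ms=3/2b +666.667ms=3/2b
Σ=3b of 3 (135bpm 3/8) — PASS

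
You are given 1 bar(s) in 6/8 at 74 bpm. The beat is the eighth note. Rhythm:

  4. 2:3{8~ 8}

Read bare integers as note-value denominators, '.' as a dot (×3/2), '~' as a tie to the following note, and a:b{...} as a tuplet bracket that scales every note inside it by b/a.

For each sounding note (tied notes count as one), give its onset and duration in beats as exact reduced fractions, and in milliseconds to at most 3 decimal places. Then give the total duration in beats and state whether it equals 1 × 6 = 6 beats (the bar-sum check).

1) 0.0ms=0b +2432.432ms=3b
2) 2432.432ms=3b +2432.432ms=3b
Σ=6b of 6 (74bpm 6/8) — PASS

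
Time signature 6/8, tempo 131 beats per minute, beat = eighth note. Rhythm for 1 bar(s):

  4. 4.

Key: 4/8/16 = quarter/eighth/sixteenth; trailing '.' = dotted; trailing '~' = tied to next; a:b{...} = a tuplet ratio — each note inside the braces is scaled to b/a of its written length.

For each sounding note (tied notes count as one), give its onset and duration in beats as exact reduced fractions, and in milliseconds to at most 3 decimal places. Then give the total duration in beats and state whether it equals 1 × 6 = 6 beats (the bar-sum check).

1) 0.0ms=0b +1374.046ms=3b
2) 1374.046ms=3b +1374.046ms=3b
Σ=6b of 6 (131bpm 6/8) — PASS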